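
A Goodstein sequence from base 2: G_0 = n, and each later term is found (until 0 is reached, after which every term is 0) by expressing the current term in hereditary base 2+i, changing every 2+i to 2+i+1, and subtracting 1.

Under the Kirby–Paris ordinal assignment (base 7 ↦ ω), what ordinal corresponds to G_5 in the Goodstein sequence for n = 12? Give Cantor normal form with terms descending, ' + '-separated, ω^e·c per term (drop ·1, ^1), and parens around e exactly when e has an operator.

ω^(ω + 1) + ω^2·2 + ω + 4

i=0: 12 = 2^(2 + 1) + 2^2 (b=2); 2→3: 3^(3 + 1) + 3^3 = 108; 108−1 = 107
i=1: 107 = 3^(3 + 1) + 2·3^2 + 2·3 + 2 (b=3); 3→4: 4^(4 + 1) + 2·4^2 + 2·4 + 2 = 1066; 1066−1 = 1065
i=2: 1065 = 4^(4 + 1) + 2·4^2 + 2·4 + 1 (b=4); 4→5: 5^(5 + 1) + 2·5^2 + 2·5 + 1 = 15686; 15686−1 = 15685
i=3: 15685 = 5^(5 + 1) + 2·5^2 + 2·5 (b=5); 5→6: 6^(6 + 1) + 2·6^2 + 2·6 = 280020; 280020−1 = 280019
i=4: 280019 = 6^(6 + 1) + 2·6^2 + 6 + 5 (b=6); 6→7: 7^(7 + 1) + 2·7^2 + 7 + 5 = 5764911; 5764911−1 = 5764910
i=5: 5764910 = 7^(7 + 1) + 2·7^2 + 7 + 4 (b=7); 7→8: 8^(8 + 1) + 2·8^2 + 8 + 4 = 134217868; 134217868−1 = 134217867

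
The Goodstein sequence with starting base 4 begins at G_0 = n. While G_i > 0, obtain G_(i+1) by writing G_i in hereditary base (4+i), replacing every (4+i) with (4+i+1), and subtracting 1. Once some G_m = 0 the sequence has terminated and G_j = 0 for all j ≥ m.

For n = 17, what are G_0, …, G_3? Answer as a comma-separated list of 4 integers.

17, 25, 35, 39

17 —HB4→ 4^2 + 1 —bump→ 5^2 + 1 = 26 —(−1)→ 25
25 —HB5→ 5^2 —bump→ 6^2 = 36 —(−1)→ 35
35 —HB6→ 5·6 + 5 —bump→ 5·7 + 5 = 40 —(−1)→ 39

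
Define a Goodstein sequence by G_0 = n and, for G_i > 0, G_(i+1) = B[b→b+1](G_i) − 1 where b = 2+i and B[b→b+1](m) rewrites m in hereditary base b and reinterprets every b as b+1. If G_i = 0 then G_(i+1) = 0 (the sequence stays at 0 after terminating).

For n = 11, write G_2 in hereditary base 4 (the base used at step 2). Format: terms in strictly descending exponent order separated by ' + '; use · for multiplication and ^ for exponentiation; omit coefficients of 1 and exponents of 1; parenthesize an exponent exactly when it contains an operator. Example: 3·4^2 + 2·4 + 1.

4^(4 + 1) + 3

(0) 11|_2 = 2^(2 + 1) + 2 + 1 ↦ 3^(3 + 1) + 3 + 1|_3 = 85 ⇒ 84
(1) 84|_3 = 3^(3 + 1) + 3 ↦ 4^(4 + 1) + 4|_4 = 1028 ⇒ 1027
(2) 1027|_4 = 4^(4 + 1) + 3 ↦ 5^(5 + 1) + 3|_5 = 15628 ⇒ 15627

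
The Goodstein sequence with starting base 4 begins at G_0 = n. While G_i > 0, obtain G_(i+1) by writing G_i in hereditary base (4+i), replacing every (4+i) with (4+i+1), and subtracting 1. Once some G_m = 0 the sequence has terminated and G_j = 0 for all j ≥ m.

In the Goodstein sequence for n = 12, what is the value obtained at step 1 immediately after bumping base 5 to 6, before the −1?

16

base 4: 12 = 3·4; at 5: 3·5 = 15; next = 14
base 5: 14 = 2·5 + 4; at 6: 2·6 + 4 = 16; next = 15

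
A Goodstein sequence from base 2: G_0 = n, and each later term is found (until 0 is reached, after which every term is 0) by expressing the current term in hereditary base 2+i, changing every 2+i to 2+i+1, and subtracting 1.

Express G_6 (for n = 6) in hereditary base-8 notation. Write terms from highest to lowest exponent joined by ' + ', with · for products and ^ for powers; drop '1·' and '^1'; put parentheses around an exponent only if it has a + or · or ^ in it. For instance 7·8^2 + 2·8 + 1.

5·8^5 + 5·8^4 + 5·8^3 + 5·8^2 + 5·8 + 3

base 2: 6 = 2^2 + 2; at 3: 3^3 + 3 = 30; next = 29
base 3: 29 = 3^3 + 2; at 4: 4^4 + 2 = 258; next = 257
base 4: 257 = 4^4 + 1; at 5: 5^5 + 1 = 3126; next = 3125
base 5: 3125 = 5^5; at 6: 6^6 = 46656; next = 46655
base 6: 46655 = 5·6^5 + 5·6^4 + 5·6^3 + 5·6^2 + 5·6 + 5; at 7: 5·7^5 + 5·7^4 + 5·7^3 + 5·7^2 + 5·7 + 5 = 98040; next = 98039
base 7: 98039 = 5·7^5 + 5·7^4 + 5·7^3 + 5·7^2 + 5·7 + 4; at 8: 5·8^5 + 5·8^4 + 5·8^3 + 5·8^2 + 5·8 + 4 = 187244; next = 187243
base 8: 187243 = 5·8^5 + 5·8^4 + 5·8^3 + 5·8^2 + 5·8 + 3; at 9: 5·9^5 + 5·9^4 + 5·9^3 + 5·9^2 + 5·9 + 3 = 332148; next = 332147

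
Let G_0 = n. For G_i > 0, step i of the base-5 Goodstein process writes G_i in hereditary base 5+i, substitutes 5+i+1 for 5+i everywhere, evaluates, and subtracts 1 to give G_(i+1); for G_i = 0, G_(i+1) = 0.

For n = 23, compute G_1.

[0] 23 ≡ 4·5 + 3 (base 5). Lift 6: 27. −1: 26.
[1] 26 ≡ 4·6 + 2 (base 6). Lift 7: 30. −1: 29.

26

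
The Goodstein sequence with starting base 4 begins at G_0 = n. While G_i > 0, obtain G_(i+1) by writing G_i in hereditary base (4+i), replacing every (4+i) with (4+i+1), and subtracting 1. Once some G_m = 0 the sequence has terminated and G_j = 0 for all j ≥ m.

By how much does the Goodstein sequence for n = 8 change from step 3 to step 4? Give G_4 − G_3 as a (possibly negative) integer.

0

(0) 8|_4 = 2·4 ↦ 2·5|_5 = 10 ⇒ 9
(1) 9|_5 = 5 + 4 ↦ 6 + 4|_6 = 10 ⇒ 9
(2) 9|_6 = 6 + 3 ↦ 7 + 3|_7 = 10 ⇒ 9
(3) 9|_7 = 7 + 2 ↦ 8 + 2|_8 = 10 ⇒ 9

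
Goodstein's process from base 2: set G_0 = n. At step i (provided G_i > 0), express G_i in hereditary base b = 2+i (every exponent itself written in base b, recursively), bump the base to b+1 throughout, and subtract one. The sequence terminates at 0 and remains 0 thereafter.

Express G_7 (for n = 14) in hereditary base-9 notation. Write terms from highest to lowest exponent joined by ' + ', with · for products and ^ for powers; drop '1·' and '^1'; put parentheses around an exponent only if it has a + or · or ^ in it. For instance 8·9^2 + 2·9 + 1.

i=0: 14 = 2^(2 + 1) + 2^2 + 2 (b=2); 2→3: 3^(3 + 1) + 3^3 + 3 = 111; 111−1 = 110
i=1: 110 = 3^(3 + 1) + 3^3 + 2 (b=3); 3→4: 4^(4 + 1) + 4^4 + 2 = 1282; 1282−1 = 1281
i=2: 1281 = 4^(4 + 1) + 4^4 + 1 (b=4); 4→5: 5^(5 + 1) + 5^5 + 1 = 18751; 18751−1 = 18750
i=3: 18750 = 5^(5 + 1) + 5^5 (b=5); 5→6: 6^(6 + 1) + 6^6 = 326592; 326592−1 = 326591
i=4: 326591 = 6^(6 + 1) + 5·6^5 + 5·6^4 + 5·6^3 + 5·6^2 + 5·6 + 5 (b=6); 6→7: 7^(7 + 1) + 5·7^5 + 5·7^4 + 5·7^3 + 5·7^2 + 5·7 + 5 = 5862841; 5862841−1 = 5862840
i=5: 5862840 = 7^(7 + 1) + 5·7^5 + 5·7^4 + 5·7^3 + 5·7^2 + 5·7 + 4 (b=7); 7→8: 8^(8 + 1) + 5·8^5 + 5·8^4 + 5·8^3 + 5·8^2 + 5·8 + 4 = 134404972; 134404972−1 = 134404971
i=6: 134404971 = 8^(8 + 1) + 5·8^5 + 5·8^4 + 5·8^3 + 5·8^2 + 5·8 + 3 (b=8); 8→9: 9^(9 + 1) + 5·9^5 + 5·9^4 + 5·9^3 + 5·9^2 + 5·9 + 3 = 3487116549; 3487116549−1 = 3487116548

9^(9 + 1) + 5·9^5 + 5·9^4 + 5·9^3 + 5·9^2 + 5·9 + 2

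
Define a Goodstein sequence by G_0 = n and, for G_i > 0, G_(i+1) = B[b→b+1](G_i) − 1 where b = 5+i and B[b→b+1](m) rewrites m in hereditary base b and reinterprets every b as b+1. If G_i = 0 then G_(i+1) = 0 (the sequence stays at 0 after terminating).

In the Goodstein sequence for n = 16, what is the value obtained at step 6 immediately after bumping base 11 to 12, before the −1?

26

16 —HB5→ 3·5 + 1 —bump→ 3·6 + 1 = 19 —(−1)→ 18
18 —HB6→ 3·6 —bump→ 3·7 = 21 —(−1)→ 20
20 —HB7→ 2·7 + 6 —bump→ 2·8 + 6 = 22 —(−1)→ 21
21 —HB8→ 2·8 + 5 —bump→ 2·9 + 5 = 23 —(−1)→ 22
22 —HB9→ 2·9 + 4 —bump→ 2·10 + 4 = 24 —(−1)→ 23
23 —HB10→ 2·10 + 3 —bump→ 2·11 + 3 = 25 —(−1)→ 24
24 —HB11→ 2·11 + 2 —bump→ 2·12 + 2 = 26 —(−1)→ 25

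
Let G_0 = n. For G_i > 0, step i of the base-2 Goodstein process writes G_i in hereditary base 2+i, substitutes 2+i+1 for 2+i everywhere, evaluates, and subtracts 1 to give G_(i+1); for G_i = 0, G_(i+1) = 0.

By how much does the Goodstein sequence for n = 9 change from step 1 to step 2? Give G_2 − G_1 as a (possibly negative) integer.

942

G_0=9  [base 2] 2^(2 + 1) + 1  →[2↦3]→  3^(3 + 1) + 1 = 82  −1 ⇒ G_1=81
G_1=81  [base 3] 3^(3 + 1)  →[3↦4]→  4^(4 + 1) = 1024  −1 ⇒ G_2=1023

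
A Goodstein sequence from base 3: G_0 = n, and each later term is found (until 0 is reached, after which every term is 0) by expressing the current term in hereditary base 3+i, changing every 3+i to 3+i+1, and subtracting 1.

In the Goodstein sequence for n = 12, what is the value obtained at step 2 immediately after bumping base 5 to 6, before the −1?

base 3: 12 = 3^2 + 3; at 4: 4^2 + 4 = 20; next = 19
base 4: 19 = 4^2 + 3; at 5: 5^2 + 3 = 28; next = 27
base 5: 27 = 5^2 + 2; at 6: 6^2 + 2 = 38; next = 37

38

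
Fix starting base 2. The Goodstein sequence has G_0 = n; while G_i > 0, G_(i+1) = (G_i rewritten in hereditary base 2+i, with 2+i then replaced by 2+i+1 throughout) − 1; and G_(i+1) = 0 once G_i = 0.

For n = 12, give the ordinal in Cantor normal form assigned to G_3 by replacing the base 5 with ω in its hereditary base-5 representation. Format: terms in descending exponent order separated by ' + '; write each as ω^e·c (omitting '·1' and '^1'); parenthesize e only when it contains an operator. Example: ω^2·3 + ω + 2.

ω^(ω + 1) + ω^2·2 + ω·2

G_0=12  [base 2] 2^(2 + 1) + 2^2  →[2↦3]→  3^(3 + 1) + 3^3 = 108  −1 ⇒ G_1=107
G_1=107  [base 3] 3^(3 + 1) + 2·3^2 + 2·3 + 2  →[3↦4]→  4^(4 + 1) + 2·4^2 + 2·4 + 2 = 1066  −1 ⇒ G_2=1065
G_2=1065  [base 4] 4^(4 + 1) + 2·4^2 + 2·4 + 1  →[4↦5]→  5^(5 + 1) + 2·5^2 + 2·5 + 1 = 15686  −1 ⇒ G_3=15685
G_3=15685  [base 5] 5^(5 + 1) + 2·5^2 + 2·5  →[5↦6]→  6^(6 + 1) + 2·6^2 + 2·6 = 280020  −1 ⇒ G_4=280019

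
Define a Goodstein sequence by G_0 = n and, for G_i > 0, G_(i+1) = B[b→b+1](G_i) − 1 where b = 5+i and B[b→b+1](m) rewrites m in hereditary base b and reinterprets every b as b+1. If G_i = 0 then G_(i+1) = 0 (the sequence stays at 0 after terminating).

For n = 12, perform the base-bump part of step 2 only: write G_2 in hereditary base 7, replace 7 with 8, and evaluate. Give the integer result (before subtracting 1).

[0] 12 ≡ 2·5 + 2 (base 5). Lift 6: 14. −1: 13.
[1] 13 ≡ 2·6 + 1 (base 6). Lift 7: 15. −1: 14.
[2] 14 ≡ 2·7 (base 7). Lift 8: 16. −1: 15.

16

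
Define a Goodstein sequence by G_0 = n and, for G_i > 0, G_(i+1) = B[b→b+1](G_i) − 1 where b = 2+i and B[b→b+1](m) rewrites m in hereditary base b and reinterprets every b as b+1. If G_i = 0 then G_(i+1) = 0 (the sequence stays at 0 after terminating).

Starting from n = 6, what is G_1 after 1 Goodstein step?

6 —HB2→ 2^2 + 2 —bump→ 3^3 + 3 = 30 —(−1)→ 29
29 —HB3→ 3^3 + 2 —bump→ 4^4 + 2 = 258 —(−1)→ 257

29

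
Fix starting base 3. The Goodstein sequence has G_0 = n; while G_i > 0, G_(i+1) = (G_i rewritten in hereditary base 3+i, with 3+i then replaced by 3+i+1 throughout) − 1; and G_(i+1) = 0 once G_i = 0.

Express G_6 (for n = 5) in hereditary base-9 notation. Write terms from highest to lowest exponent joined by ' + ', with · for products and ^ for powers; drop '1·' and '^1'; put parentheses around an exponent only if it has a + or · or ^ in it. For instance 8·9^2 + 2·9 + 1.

G_0 = 5. HB_3(5) = 3 + 2. Bump = 6. G_1 = 5.
G_1 = 5. HB_4(5) = 4 + 1. Bump = 6. G_2 = 5.
G_2 = 5. HB_5(5) = 5. Bump = 6. G_3 = 5.
G_3 = 5. HB_6(5) = 5. Bump = 5. G_4 = 4.
G_4 = 4. HB_7(4) = 4. Bump = 4. G_5 = 3.
G_5 = 3. HB_8(3) = 3. Bump = 3. G_6 = 2.
G_6 = 2. HB_9(2) = 2. Bump = 2. G_7 = 1.

2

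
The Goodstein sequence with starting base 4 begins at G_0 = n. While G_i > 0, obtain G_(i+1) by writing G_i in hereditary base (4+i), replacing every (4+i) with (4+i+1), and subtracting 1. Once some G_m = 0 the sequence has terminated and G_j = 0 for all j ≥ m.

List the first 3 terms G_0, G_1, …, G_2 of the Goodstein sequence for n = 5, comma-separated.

5, 5, 5

(0) 5|_4 = 4 + 1 ↦ 5 + 1|_5 = 6 ⇒ 5
(1) 5|_5 = 5 ↦ 6|_6 = 6 ⇒ 5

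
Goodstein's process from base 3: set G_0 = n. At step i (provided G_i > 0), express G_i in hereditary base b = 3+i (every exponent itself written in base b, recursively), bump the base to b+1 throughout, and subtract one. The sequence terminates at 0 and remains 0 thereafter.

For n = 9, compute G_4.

9 —HB3→ 3^2 —bump→ 4^2 = 16 —(−1)→ 15
15 —HB4→ 3·4 + 3 —bump→ 3·5 + 3 = 18 —(−1)→ 17
17 —HB5→ 3·5 + 2 —bump→ 3·6 + 2 = 20 —(−1)→ 19
19 —HB6→ 3·6 + 1 —bump→ 3·7 + 1 = 22 —(−1)→ 21
21 —HB7→ 3·7 —bump→ 3·8 = 24 —(−1)→ 23

21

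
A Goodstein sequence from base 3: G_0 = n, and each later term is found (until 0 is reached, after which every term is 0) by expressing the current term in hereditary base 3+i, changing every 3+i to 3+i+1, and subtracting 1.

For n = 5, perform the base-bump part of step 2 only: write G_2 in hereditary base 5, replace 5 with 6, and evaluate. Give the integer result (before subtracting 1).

6

i=0: 5 = 3 + 2 (b=3); 3→4: 4 + 2 = 6; 6−1 = 5
i=1: 5 = 4 + 1 (b=4); 4→5: 5 + 1 = 6; 6−1 = 5
i=2: 5 = 5 (b=5); 5→6: 6 = 6; 6−1 = 5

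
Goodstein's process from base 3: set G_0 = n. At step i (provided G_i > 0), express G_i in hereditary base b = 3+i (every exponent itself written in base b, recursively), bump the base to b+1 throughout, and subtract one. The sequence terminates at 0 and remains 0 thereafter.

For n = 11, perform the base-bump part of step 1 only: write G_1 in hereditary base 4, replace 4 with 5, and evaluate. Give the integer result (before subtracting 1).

26

i=0: 11 = 3^2 + 2 (b=3); 3→4: 4^2 + 2 = 18; 18−1 = 17
i=1: 17 = 4^2 + 1 (b=4); 4→5: 5^2 + 1 = 26; 26−1 = 25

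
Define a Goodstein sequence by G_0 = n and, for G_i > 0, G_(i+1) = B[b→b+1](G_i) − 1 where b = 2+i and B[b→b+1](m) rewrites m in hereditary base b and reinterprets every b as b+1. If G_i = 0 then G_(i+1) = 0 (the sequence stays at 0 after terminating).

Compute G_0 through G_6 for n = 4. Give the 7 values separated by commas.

i=0: 4 = 2^2 (b=2); 2→3: 3^3 = 27; 27−1 = 26
i=1: 26 = 2·3^2 + 2·3 + 2 (b=3); 3→4: 2·4^2 + 2·4 + 2 = 42; 42−1 = 41
i=2: 41 = 2·4^2 + 2·4 + 1 (b=4); 4→5: 2·5^2 + 2·5 + 1 = 61; 61−1 = 60
i=3: 60 = 2·5^2 + 2·5 (b=5); 5→6: 2·6^2 + 2·6 = 84; 84−1 = 83
i=4: 83 = 2·6^2 + 6 + 5 (b=6); 6→7: 2·7^2 + 7 + 5 = 110; 110−1 = 109
i=5: 109 = 2·7^2 + 7 + 4 (b=7); 7→8: 2·8^2 + 8 + 4 = 140; 140−1 = 139

4, 26, 41, 60, 83, 109, 139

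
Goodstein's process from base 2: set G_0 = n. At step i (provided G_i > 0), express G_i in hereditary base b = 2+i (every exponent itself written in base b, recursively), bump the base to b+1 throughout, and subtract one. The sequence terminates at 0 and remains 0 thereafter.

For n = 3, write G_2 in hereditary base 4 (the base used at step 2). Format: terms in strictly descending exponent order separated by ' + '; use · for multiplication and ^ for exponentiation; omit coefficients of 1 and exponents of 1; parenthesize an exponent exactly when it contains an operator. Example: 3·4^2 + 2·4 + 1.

step 0: 3 = 2 + 1; sub 3 for 2: 3 + 1; = 4; G_1 = 4−1 = 3
step 1: 3 = 3; sub 4 for 3: 4; = 4; G_2 = 4−1 = 3
step 2: 3 = 3; sub 5 for 4: 3; = 3; G_3 = 3−1 = 2

3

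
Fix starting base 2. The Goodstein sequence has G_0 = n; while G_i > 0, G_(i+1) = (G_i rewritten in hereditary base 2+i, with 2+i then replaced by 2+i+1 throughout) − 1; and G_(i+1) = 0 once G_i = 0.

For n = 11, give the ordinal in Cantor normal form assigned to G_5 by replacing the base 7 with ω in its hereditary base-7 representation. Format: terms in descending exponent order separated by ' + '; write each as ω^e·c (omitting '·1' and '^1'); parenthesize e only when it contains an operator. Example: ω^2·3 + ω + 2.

ω^(ω + 1)

i=0: 11 = 2^(2 + 1) + 2 + 1 (b=2); 2→3: 3^(3 + 1) + 3 + 1 = 85; 85−1 = 84
i=1: 84 = 3^(3 + 1) + 3 (b=3); 3→4: 4^(4 + 1) + 4 = 1028; 1028−1 = 1027
i=2: 1027 = 4^(4 + 1) + 3 (b=4); 4→5: 5^(5 + 1) + 3 = 15628; 15628−1 = 15627
i=3: 15627 = 5^(5 + 1) + 2 (b=5); 5→6: 6^(6 + 1) + 2 = 279938; 279938−1 = 279937
i=4: 279937 = 6^(6 + 1) + 1 (b=6); 6→7: 7^(7 + 1) + 1 = 5764802; 5764802−1 = 5764801
i=5: 5764801 = 7^(7 + 1) (b=7); 7→8: 8^(8 + 1) = 134217728; 134217728−1 = 134217727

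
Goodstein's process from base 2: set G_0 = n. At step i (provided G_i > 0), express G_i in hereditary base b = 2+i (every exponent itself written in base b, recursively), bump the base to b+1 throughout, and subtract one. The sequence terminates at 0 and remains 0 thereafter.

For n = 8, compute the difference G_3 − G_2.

5757

step 0: 8 = 2^(2 + 1); sub 3 for 2: 3^(3 + 1); = 81; G_1 = 81−1 = 80
step 1: 80 = 2·3^3 + 2·3^2 + 2·3 + 2; sub 4 for 3: 2·4^4 + 2·4^2 + 2·4 + 2; = 554; G_2 = 554−1 = 553
step 2: 553 = 2·4^4 + 2·4^2 + 2·4 + 1; sub 5 for 4: 2·5^5 + 2·5^2 + 2·5 + 1; = 6311; G_3 = 6311−1 = 6310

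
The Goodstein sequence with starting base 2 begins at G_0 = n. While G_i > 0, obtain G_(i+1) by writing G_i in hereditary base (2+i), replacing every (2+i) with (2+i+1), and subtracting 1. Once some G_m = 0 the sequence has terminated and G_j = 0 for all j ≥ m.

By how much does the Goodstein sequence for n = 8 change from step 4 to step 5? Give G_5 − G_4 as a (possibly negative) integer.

1553800

base 2: 8 = 2^(2 + 1); at 3: 3^(3 + 1) = 81; next = 80
base 3: 80 = 2·3^3 + 2·3^2 + 2·3 + 2; at 4: 2·4^4 + 2·4^2 + 2·4 + 2 = 554; next = 553
base 4: 553 = 2·4^4 + 2·4^2 + 2·4 + 1; at 5: 2·5^5 + 2·5^2 + 2·5 + 1 = 6311; next = 6310
base 5: 6310 = 2·5^5 + 2·5^2 + 2·5; at 6: 2·6^6 + 2·6^2 + 2·6 = 93396; next = 93395
base 6: 93395 = 2·6^6 + 2·6^2 + 6 + 5; at 7: 2·7^7 + 2·7^2 + 7 + 5 = 1647196; next = 1647195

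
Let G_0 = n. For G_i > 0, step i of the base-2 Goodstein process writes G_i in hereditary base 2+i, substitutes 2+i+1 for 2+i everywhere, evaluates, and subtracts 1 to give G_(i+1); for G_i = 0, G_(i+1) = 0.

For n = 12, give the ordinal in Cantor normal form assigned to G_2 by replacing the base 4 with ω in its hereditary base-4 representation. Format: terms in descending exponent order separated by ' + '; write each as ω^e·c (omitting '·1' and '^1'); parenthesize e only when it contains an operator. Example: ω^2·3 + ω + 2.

step 0: 12 = 2^(2 + 1) + 2^2; sub 3 for 2: 3^(3 + 1) + 3^3; = 108; G_1 = 108−1 = 107
step 1: 107 = 3^(3 + 1) + 2·3^2 + 2·3 + 2; sub 4 for 3: 4^(4 + 1) + 2·4^2 + 2·4 + 2; = 1066; G_2 = 1066−1 = 1065
step 2: 1065 = 4^(4 + 1) + 2·4^2 + 2·4 + 1; sub 5 for 4: 5^(5 + 1) + 2·5^2 + 2·5 + 1; = 15686; G_3 = 15686−1 = 15685

ω^(ω + 1) + ω^2·2 + ω·2 + 1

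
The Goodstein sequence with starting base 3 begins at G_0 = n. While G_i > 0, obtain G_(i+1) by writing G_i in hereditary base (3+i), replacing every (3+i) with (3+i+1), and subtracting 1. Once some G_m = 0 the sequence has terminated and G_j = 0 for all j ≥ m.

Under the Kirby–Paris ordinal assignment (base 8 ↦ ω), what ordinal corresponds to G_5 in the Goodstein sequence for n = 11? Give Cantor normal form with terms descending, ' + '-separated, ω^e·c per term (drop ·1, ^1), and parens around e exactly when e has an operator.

ω·5 + 3

G_0=11  [base 3] 3^2 + 2  →[3↦4]→  4^2 + 2 = 18  −1 ⇒ G_1=17
G_1=17  [base 4] 4^2 + 1  →[4↦5]→  5^2 + 1 = 26  −1 ⇒ G_2=25
G_2=25  [base 5] 5^2  →[5↦6]→  6^2 = 36  −1 ⇒ G_3=35
G_3=35  [base 6] 5·6 + 5  →[6↦7]→  5·7 + 5 = 40  −1 ⇒ G_4=39
G_4=39  [base 7] 5·7 + 4  →[7↦8]→  5·8 + 4 = 44  −1 ⇒ G_5=43
G_5=43  [base 8] 5·8 + 3  →[8↦9]→  5·9 + 3 = 48  −1 ⇒ G_6=47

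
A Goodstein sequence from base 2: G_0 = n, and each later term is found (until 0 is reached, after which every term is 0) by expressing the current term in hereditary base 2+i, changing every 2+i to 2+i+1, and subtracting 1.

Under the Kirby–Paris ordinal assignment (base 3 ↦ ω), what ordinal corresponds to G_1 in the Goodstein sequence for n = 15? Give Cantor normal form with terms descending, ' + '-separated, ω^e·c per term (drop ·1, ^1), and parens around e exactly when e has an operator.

(0) 15|_2 = 2^(2 + 1) + 2^2 + 2 + 1 ↦ 3^(3 + 1) + 3^3 + 3 + 1|_3 = 112 ⇒ 111
(1) 111|_3 = 3^(3 + 1) + 3^3 + 3 ↦ 4^(4 + 1) + 4^4 + 4|_4 = 1284 ⇒ 1283

ω^(ω + 1) + ω^ω + ω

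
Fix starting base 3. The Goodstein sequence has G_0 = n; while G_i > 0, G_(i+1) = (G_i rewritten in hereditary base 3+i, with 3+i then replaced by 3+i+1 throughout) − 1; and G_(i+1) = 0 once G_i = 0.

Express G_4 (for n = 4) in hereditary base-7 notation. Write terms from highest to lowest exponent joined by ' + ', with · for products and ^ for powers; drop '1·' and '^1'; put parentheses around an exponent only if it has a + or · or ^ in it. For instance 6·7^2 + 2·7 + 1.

2

step 0: 4 = 3 + 1; sub 4 for 3: 4 + 1; = 5; G_1 = 5−1 = 4
step 1: 4 = 4; sub 5 for 4: 5; = 5; G_2 = 5−1 = 4
step 2: 4 = 4; sub 6 for 5: 4; = 4; G_3 = 4−1 = 3
step 3: 3 = 3; sub 7 for 6: 3; = 3; G_4 = 3−1 = 2
step 4: 2 = 2; sub 8 for 7: 2; = 2; G_5 = 2−1 = 1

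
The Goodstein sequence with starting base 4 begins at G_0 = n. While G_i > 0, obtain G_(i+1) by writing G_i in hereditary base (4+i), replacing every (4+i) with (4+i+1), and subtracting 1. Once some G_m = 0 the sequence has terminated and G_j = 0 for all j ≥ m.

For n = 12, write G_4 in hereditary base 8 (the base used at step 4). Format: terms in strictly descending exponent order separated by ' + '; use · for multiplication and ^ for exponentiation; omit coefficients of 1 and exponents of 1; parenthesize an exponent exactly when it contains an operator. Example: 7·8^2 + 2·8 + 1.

G_0=12  [base 4] 3·4  →[4↦5]→  3·5 = 15  −1 ⇒ G_1=14
G_1=14  [base 5] 2·5 + 4  →[5↦6]→  2·6 + 4 = 16  −1 ⇒ G_2=15
G_2=15  [base 6] 2·6 + 3  →[6↦7]→  2·7 + 3 = 17  −1 ⇒ G_3=16
G_3=16  [base 7] 2·7 + 2  →[7↦8]→  2·8 + 2 = 18  −1 ⇒ G_4=17
G_4=17  [base 8] 2·8 + 1  →[8↦9]→  2·9 + 1 = 19  −1 ⇒ G_5=18

2·8 + 1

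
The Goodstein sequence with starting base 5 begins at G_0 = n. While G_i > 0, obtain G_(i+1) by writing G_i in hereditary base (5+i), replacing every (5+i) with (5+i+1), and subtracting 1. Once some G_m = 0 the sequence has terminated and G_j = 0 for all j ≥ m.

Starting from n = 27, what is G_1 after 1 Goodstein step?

(0) 27|_5 = 5^2 + 2 ↦ 6^2 + 2|_6 = 38 ⇒ 37
(1) 37|_6 = 6^2 + 1 ↦ 7^2 + 1|_7 = 50 ⇒ 49

37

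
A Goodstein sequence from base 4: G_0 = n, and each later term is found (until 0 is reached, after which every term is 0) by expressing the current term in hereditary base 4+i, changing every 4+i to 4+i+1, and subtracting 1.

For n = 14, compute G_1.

base 4: 14 = 3·4 + 2; at 5: 3·5 + 2 = 17; next = 16
base 5: 16 = 3·5 + 1; at 6: 3·6 + 1 = 19; next = 18

16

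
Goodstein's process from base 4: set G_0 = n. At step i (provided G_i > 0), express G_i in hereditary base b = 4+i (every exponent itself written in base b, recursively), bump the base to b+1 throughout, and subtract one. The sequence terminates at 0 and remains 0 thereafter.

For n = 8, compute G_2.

9

step 0: 8 = 2·4; sub 5 for 4: 2·5; = 10; G_1 = 10−1 = 9
step 1: 9 = 5 + 4; sub 6 for 5: 6 + 4; = 10; G_2 = 10−1 = 9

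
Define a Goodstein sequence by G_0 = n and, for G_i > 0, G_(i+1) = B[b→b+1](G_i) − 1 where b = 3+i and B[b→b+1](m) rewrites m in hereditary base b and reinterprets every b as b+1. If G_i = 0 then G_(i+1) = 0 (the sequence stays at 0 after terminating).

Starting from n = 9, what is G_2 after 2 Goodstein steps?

17

base 3: 9 = 3^2; at 4: 4^2 = 16; next = 15
base 4: 15 = 3·4 + 3; at 5: 3·5 + 3 = 18; next = 17
base 5: 17 = 3·5 + 2; at 6: 3·6 + 2 = 20; next = 19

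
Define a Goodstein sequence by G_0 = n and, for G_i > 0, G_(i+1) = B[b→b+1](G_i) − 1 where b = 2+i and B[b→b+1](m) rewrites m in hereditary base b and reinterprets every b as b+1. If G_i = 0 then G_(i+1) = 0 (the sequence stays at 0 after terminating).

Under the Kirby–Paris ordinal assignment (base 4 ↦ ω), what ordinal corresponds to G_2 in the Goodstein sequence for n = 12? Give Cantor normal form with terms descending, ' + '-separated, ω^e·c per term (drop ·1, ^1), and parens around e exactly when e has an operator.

step 0: 12 = 2^(2 + 1) + 2^2; sub 3 for 2: 3^(3 + 1) + 3^3; = 108; G_1 = 108−1 = 107
step 1: 107 = 3^(3 + 1) + 2·3^2 + 2·3 + 2; sub 4 for 3: 4^(4 + 1) + 2·4^2 + 2·4 + 2; = 1066; G_2 = 1066−1 = 1065

ω^(ω + 1) + ω^2·2 + ω·2 + 1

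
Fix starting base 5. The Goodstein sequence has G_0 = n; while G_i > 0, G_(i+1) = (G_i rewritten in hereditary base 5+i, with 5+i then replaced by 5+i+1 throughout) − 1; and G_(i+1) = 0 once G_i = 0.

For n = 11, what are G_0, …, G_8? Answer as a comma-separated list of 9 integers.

(0) 11|_5 = 2·5 + 1 ↦ 2·6 + 1|_6 = 13 ⇒ 12
(1) 12|_6 = 2·6 ↦ 2·7|_7 = 14 ⇒ 13
(2) 13|_7 = 7 + 6 ↦ 8 + 6|_8 = 14 ⇒ 13
(3) 13|_8 = 8 + 5 ↦ 9 + 5|_9 = 14 ⇒ 13
(4) 13|_9 = 9 + 4 ↦ 10 + 4|_10 = 14 ⇒ 13
(5) 13|_10 = 10 + 3 ↦ 11 + 3|_11 = 14 ⇒ 13
(6) 13|_11 = 11 + 2 ↦ 12 + 2|_12 = 14 ⇒ 13
(7) 13|_12 = 12 + 1 ↦ 13 + 1|_13 = 14 ⇒ 13

11, 12, 13, 13, 13, 13, 13, 13, 13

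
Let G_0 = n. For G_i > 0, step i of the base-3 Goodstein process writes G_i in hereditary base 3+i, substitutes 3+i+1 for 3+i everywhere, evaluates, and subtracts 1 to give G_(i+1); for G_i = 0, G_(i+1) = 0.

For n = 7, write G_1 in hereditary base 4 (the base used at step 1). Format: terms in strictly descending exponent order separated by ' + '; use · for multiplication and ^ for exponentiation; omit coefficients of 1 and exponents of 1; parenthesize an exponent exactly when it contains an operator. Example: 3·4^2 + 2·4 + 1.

2·4

[0] 7 ≡ 2·3 + 1 (base 3). Lift 4: 9. −1: 8.
[1] 8 ≡ 2·4 (base 4). Lift 5: 10. −1: 9.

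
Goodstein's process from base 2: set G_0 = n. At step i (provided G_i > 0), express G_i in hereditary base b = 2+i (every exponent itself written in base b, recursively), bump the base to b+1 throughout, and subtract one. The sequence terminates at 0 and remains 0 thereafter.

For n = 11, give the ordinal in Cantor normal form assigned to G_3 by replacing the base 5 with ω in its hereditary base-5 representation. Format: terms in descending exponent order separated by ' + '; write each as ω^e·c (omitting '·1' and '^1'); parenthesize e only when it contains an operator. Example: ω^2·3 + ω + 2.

G_0 = 11. HB_2(11) = 2^(2 + 1) + 2 + 1. Bump = 85. G_1 = 84.
G_1 = 84. HB_3(84) = 3^(3 + 1) + 3. Bump = 1028. G_2 = 1027.
G_2 = 1027. HB_4(1027) = 4^(4 + 1) + 3. Bump = 15628. G_3 = 15627.
G_3 = 15627. HB_5(15627) = 5^(5 + 1) + 2. Bump = 279938. G_4 = 279937.

ω^(ω + 1) + 2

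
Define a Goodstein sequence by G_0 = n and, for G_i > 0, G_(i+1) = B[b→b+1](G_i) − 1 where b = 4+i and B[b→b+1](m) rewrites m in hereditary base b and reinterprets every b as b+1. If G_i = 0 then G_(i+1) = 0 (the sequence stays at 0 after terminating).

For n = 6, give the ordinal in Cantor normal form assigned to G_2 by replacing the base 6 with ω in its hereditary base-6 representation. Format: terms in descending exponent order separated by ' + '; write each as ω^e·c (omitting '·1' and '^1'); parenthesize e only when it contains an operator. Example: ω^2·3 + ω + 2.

ω

[0] 6 ≡ 4 + 2 (base 4). Lift 5: 7. −1: 6.
[1] 6 ≡ 5 + 1 (base 5). Lift 6: 7. −1: 6.
[2] 6 ≡ 6 (base 6). Lift 7: 7. −1: 6.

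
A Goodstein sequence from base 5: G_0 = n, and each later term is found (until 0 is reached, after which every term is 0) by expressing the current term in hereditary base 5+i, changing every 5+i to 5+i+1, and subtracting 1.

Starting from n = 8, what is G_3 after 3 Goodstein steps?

[0] 8 ≡ 5 + 3 (base 5). Lift 6: 9. −1: 8.
[1] 8 ≡ 6 + 2 (base 6). Lift 7: 9. −1: 8.
[2] 8 ≡ 7 + 1 (base 7). Lift 8: 9. −1: 8.
[3] 8 ≡ 8 (base 8). Lift 9: 9. −1: 8.

8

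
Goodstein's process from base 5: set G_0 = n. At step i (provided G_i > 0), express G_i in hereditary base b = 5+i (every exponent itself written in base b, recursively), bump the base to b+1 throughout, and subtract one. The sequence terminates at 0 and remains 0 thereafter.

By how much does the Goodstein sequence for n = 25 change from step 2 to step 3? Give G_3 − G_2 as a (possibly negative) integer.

step 0: 25 = 5^2; sub 6 for 5: 6^2; = 36; G_1 = 36−1 = 35
step 1: 35 = 5·6 + 5; sub 7 for 6: 5·7 + 5; = 40; G_2 = 40−1 = 39
step 2: 39 = 5·7 + 4; sub 8 for 7: 5·8 + 4; = 44; G_3 = 44−1 = 43

4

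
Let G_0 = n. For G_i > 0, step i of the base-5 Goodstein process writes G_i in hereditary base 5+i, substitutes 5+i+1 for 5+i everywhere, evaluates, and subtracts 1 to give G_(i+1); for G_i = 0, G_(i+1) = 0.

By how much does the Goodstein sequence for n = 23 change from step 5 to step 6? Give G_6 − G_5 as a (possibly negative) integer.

2

G_0 = 23. HB_5(23) = 4·5 + 3. Bump = 27. G_1 = 26.
G_1 = 26. HB_6(26) = 4·6 + 2. Bump = 30. G_2 = 29.
G_2 = 29. HB_7(29) = 4·7 + 1. Bump = 33. G_3 = 32.
G_3 = 32. HB_8(32) = 4·8. Bump = 36. G_4 = 35.
G_4 = 35. HB_9(35) = 3·9 + 8. Bump = 38. G_5 = 37.
G_5 = 37. HB_10(37) = 3·10 + 7. Bump = 40. G_6 = 39.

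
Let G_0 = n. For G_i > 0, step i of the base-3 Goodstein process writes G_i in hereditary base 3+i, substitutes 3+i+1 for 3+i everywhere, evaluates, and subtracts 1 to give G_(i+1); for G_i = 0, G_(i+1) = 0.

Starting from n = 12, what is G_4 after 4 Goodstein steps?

49

(0) 12|_3 = 3^2 + 3 ↦ 4^2 + 4|_4 = 20 ⇒ 19
(1) 19|_4 = 4^2 + 3 ↦ 5^2 + 3|_5 = 28 ⇒ 27
(2) 27|_5 = 5^2 + 2 ↦ 6^2 + 2|_6 = 38 ⇒ 37
(3) 37|_6 = 6^2 + 1 ↦ 7^2 + 1|_7 = 50 ⇒ 49
(4) 49|_7 = 7^2 ↦ 8^2|_8 = 64 ⇒ 63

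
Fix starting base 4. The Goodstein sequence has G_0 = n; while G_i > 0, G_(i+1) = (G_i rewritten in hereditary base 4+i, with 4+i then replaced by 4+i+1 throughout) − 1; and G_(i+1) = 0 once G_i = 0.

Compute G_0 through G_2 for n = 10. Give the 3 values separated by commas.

10, 11, 12

[0] 10 ≡ 2·4 + 2 (base 4). Lift 5: 12. −1: 11.
[1] 11 ≡ 2·5 + 1 (base 5). Lift 6: 13. −1: 12.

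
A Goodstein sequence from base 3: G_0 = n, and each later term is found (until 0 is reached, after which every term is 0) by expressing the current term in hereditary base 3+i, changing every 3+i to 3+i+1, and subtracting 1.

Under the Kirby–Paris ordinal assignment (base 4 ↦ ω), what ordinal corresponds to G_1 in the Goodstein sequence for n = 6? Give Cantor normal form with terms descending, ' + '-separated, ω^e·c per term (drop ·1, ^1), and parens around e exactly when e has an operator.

ω + 3

6 —HB3→ 2·3 —bump→ 2·4 = 8 —(−1)→ 7
7 —HB4→ 4 + 3 —bump→ 5 + 3 = 8 —(−1)→ 7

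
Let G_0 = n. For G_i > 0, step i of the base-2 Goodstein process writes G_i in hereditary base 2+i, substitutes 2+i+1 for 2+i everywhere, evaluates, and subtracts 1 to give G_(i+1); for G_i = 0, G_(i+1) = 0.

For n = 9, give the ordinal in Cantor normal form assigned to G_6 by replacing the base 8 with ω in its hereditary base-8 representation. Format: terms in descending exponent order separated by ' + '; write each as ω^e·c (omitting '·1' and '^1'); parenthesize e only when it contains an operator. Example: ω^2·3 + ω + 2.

ω^ω·3 + ω^3·3 + ω^2·3 + ω·2 + 7

(0) 9|_2 = 2^(2 + 1) + 1 ↦ 3^(3 + 1) + 1|_3 = 82 ⇒ 81
(1) 81|_3 = 3^(3 + 1) ↦ 4^(4 + 1)|_4 = 1024 ⇒ 1023
(2) 1023|_4 = 3·4^4 + 3·4^3 + 3·4^2 + 3·4 + 3 ↦ 3·5^5 + 3·5^3 + 3·5^2 + 3·5 + 3|_5 = 9843 ⇒ 9842
(3) 9842|_5 = 3·5^5 + 3·5^3 + 3·5^2 + 3·5 + 2 ↦ 3·6^6 + 3·6^3 + 3·6^2 + 3·6 + 2|_6 = 140744 ⇒ 140743
(4) 140743|_6 = 3·6^6 + 3·6^3 + 3·6^2 + 3·6 + 1 ↦ 3·7^7 + 3·7^3 + 3·7^2 + 3·7 + 1|_7 = 2471827 ⇒ 2471826
(5) 2471826|_7 = 3·7^7 + 3·7^3 + 3·7^2 + 3·7 ↦ 3·8^8 + 3·8^3 + 3·8^2 + 3·8|_8 = 50333400 ⇒ 50333399
(6) 50333399|_8 = 3·8^8 + 3·8^3 + 3·8^2 + 2·8 + 7 ↦ 3·9^9 + 3·9^3 + 3·9^2 + 2·9 + 7|_9 = 1162263922 ⇒ 1162263921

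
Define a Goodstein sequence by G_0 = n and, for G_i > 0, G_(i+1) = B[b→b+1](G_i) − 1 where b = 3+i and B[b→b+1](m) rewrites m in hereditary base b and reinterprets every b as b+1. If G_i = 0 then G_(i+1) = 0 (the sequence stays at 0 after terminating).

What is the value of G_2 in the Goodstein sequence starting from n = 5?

5

base 3: 5 = 3 + 2; at 4: 4 + 2 = 6; next = 5
base 4: 5 = 4 + 1; at 5: 5 + 1 = 6; next = 5
base 5: 5 = 5; at 6: 6 = 6; next = 5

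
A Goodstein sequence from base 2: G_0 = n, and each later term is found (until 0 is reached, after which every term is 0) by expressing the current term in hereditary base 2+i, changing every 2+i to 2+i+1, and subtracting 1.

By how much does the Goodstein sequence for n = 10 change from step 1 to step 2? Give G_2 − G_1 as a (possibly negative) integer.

base 2: 10 = 2^(2 + 1) + 2; at 3: 3^(3 + 1) + 3 = 84; next = 83
base 3: 83 = 3^(3 + 1) + 2; at 4: 4^(4 + 1) + 2 = 1026; next = 1025

942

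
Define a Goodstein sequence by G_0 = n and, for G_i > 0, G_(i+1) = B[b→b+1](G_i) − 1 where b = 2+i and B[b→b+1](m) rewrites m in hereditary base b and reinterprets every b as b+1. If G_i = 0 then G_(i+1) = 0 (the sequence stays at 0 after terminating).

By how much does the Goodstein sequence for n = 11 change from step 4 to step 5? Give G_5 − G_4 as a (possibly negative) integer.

G_0 = 11. HB_2(11) = 2^(2 + 1) + 2 + 1. Bump = 85. G_1 = 84.
G_1 = 84. HB_3(84) = 3^(3 + 1) + 3. Bump = 1028. G_2 = 1027.
G_2 = 1027. HB_4(1027) = 4^(4 + 1) + 3. Bump = 15628. G_3 = 15627.
G_3 = 15627. HB_5(15627) = 5^(5 + 1) + 2. Bump = 279938. G_4 = 279937.
G_4 = 279937. HB_6(279937) = 6^(6 + 1) + 1. Bump = 5764802. G_5 = 5764801.

5484864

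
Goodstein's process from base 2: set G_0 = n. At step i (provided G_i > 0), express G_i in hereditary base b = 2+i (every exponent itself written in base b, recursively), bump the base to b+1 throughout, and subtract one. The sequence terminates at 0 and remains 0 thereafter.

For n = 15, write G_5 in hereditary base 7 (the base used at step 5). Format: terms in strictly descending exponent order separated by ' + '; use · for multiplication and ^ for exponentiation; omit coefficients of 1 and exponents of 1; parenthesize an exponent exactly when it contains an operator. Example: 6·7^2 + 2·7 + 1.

G_0 = 15. HB_2(15) = 2^(2 + 1) + 2^2 + 2 + 1. Bump = 112. G_1 = 111.
G_1 = 111. HB_3(111) = 3^(3 + 1) + 3^3 + 3. Bump = 1284. G_2 = 1283.
G_2 = 1283. HB_4(1283) = 4^(4 + 1) + 4^4 + 3. Bump = 18753. G_3 = 18752.
G_3 = 18752. HB_5(18752) = 5^(5 + 1) + 5^5 + 2. Bump = 326594. G_4 = 326593.
G_4 = 326593. HB_6(326593) = 6^(6 + 1) + 6^6 + 1. Bump = 6588345. G_5 = 6588344.
G_5 = 6588344. HB_7(6588344) = 7^(7 + 1) + 7^7. Bump = 150994944. G_6 = 150994943.

7^(7 + 1) + 7^7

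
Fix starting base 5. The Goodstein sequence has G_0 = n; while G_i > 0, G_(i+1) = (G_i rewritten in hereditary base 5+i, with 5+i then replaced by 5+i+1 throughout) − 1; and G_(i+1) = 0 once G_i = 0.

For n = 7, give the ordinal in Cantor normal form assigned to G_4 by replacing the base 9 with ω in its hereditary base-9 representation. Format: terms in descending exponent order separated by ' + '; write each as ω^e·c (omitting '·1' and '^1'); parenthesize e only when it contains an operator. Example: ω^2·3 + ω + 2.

i=0: 7 = 5 + 2 (b=5); 5→6: 6 + 2 = 8; 8−1 = 7
i=1: 7 = 6 + 1 (b=6); 6→7: 7 + 1 = 8; 8−1 = 7
i=2: 7 = 7 (b=7); 7→8: 8 = 8; 8−1 = 7
i=3: 7 = 7 (b=8); 8→9: 7 = 7; 7−1 = 6
i=4: 6 = 6 (b=9); 9→10: 6 = 6; 6−1 = 5

6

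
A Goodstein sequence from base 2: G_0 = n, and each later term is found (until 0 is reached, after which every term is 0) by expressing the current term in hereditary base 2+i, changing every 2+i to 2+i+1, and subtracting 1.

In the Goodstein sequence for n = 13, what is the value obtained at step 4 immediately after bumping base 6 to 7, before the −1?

5765999

i=0: 13 = 2^(2 + 1) + 2^2 + 1 (b=2); 2→3: 3^(3 + 1) + 3^3 + 1 = 109; 109−1 = 108
i=1: 108 = 3^(3 + 1) + 3^3 (b=3); 3→4: 4^(4 + 1) + 4^4 = 1280; 1280−1 = 1279
i=2: 1279 = 4^(4 + 1) + 3·4^3 + 3·4^2 + 3·4 + 3 (b=4); 4→5: 5^(5 + 1) + 3·5^3 + 3·5^2 + 3·5 + 3 = 16093; 16093−1 = 16092
i=3: 16092 = 5^(5 + 1) + 3·5^3 + 3·5^2 + 3·5 + 2 (b=5); 5→6: 6^(6 + 1) + 3·6^3 + 3·6^2 + 3·6 + 2 = 280712; 280712−1 = 280711
i=4: 280711 = 6^(6 + 1) + 3·6^3 + 3·6^2 + 3·6 + 1 (b=6); 6→7: 7^(7 + 1) + 3·7^3 + 3·7^2 + 3·7 + 1 = 5765999; 5765999−1 = 5765998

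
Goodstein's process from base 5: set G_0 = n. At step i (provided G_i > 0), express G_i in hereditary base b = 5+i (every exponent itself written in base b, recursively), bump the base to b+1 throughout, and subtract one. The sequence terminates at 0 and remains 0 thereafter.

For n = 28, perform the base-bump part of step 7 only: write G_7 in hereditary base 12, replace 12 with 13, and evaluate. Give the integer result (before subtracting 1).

109

G_0 = 28. HB_5(28) = 5^2 + 3. Bump = 39. G_1 = 38.
G_1 = 38. HB_6(38) = 6^2 + 2. Bump = 51. G_2 = 50.
G_2 = 50. HB_7(50) = 7^2 + 1. Bump = 65. G_3 = 64.
G_3 = 64. HB_8(64) = 8^2. Bump = 81. G_4 = 80.
G_4 = 80. HB_9(80) = 8·9 + 8. Bump = 88. G_5 = 87.
G_5 = 87. HB_10(87) = 8·10 + 7. Bump = 95. G_6 = 94.
G_6 = 94. HB_11(94) = 8·11 + 6. Bump = 102. G_7 = 101.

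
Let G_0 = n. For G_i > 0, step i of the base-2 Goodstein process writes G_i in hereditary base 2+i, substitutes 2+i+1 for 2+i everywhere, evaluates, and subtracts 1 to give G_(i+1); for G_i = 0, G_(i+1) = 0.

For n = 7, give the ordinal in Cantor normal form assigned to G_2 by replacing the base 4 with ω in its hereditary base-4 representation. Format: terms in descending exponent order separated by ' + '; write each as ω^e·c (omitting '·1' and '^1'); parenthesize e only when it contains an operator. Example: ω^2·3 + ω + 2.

ω^ω + 3

7 —HB2→ 2^2 + 2 + 1 —bump→ 3^3 + 3 + 1 = 31 —(−1)→ 30
30 —HB3→ 3^3 + 3 —bump→ 4^4 + 4 = 260 —(−1)→ 259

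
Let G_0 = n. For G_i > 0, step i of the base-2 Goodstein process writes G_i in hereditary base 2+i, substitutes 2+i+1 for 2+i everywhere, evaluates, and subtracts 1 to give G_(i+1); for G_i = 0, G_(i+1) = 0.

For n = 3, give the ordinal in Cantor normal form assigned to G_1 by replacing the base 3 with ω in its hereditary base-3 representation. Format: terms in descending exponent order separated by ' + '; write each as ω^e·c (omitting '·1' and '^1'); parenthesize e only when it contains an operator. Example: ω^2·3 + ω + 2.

ω

(0) 3|_2 = 2 + 1 ↦ 3 + 1|_3 = 4 ⇒ 3
(1) 3|_3 = 3 ↦ 4|_4 = 4 ⇒ 3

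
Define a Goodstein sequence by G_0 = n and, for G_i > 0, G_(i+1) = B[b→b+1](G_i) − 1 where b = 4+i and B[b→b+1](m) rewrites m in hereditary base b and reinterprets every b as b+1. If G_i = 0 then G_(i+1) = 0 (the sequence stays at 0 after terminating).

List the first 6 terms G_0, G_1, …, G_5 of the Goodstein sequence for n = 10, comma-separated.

[0] 10 ≡ 2·4 + 2 (base 4). Lift 5: 12. −1: 11.
[1] 11 ≡ 2·5 + 1 (base 5). Lift 6: 13. −1: 12.
[2] 12 ≡ 2·6 (base 6). Lift 7: 14. −1: 13.
[3] 13 ≡ 7 + 6 (base 7). Lift 8: 14. −1: 13.
[4] 13 ≡ 8 + 5 (base 8). Lift 9: 14. −1: 13.

10, 11, 12, 13, 13, 13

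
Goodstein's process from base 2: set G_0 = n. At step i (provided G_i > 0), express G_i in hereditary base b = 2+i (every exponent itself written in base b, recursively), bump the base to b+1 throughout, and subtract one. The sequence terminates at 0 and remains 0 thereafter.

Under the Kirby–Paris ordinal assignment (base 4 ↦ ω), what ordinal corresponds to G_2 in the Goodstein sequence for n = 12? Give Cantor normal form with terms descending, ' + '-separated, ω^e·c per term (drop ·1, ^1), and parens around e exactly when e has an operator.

ω^(ω + 1) + ω^2·2 + ω·2 + 1

step 0: 12 = 2^(2 + 1) + 2^2; sub 3 for 2: 3^(3 + 1) + 3^3; = 108; G_1 = 108−1 = 107
step 1: 107 = 3^(3 + 1) + 2·3^2 + 2·3 + 2; sub 4 for 3: 4^(4 + 1) + 2·4^2 + 2·4 + 2; = 1066; G_2 = 1066−1 = 1065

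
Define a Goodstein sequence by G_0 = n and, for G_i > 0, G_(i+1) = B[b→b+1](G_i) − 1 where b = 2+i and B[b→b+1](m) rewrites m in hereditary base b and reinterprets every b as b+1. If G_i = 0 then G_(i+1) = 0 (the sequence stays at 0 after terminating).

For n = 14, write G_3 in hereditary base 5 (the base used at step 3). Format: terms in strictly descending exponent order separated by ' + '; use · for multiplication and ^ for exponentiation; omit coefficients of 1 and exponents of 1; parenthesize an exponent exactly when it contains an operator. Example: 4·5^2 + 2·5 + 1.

5^(5 + 1) + 5^5

base 2: 14 = 2^(2 + 1) + 2^2 + 2; at 3: 3^(3 + 1) + 3^3 + 3 = 111; next = 110
base 3: 110 = 3^(3 + 1) + 3^3 + 2; at 4: 4^(4 + 1) + 4^4 + 2 = 1282; next = 1281
base 4: 1281 = 4^(4 + 1) + 4^4 + 1; at 5: 5^(5 + 1) + 5^5 + 1 = 18751; next = 18750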